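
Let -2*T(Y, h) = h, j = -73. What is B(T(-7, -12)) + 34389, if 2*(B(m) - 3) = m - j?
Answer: 68863/2 ≈ 34432.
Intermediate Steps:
T(Y, h) = -h/2
B(m) = 79/2 + m/2 (B(m) = 3 + (m - 1*(-73))/2 = 3 + (m + 73)/2 = 3 + (73 + m)/2 = 3 + (73/2 + m/2) = 79/2 + m/2)
B(T(-7, -12)) + 34389 = (79/2 + (-½*(-12))/2) + 34389 = (79/2 + (½)*6) + 34389 = (79/2 + 3) + 34389 = 85/2 + 34389 = 68863/2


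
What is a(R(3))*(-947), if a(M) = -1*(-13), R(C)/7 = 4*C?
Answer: -12311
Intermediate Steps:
R(C) = 28*C (R(C) = 7*(4*C) = 28*C)
a(M) = 13
a(R(3))*(-947) = 13*(-947) = -12311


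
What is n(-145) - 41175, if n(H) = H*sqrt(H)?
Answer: -41175 - 145*I*sqrt(145) ≈ -41175.0 - 1746.0*I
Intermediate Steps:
n(H) = H**(3/2)
n(-145) - 41175 = (-145)**(3/2) - 41175 = -145*I*sqrt(145) - 41175 = -41175 - 145*I*sqrt(145)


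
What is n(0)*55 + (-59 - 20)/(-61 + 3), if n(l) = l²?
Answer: 79/58 ≈ 1.3621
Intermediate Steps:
n(0)*55 + (-59 - 20)/(-61 + 3) = 0²*55 + (-59 - 20)/(-61 + 3) = 0*55 - 79/(-58) = 0 - 79*(-1/58) = 0 + 79/58 = 79/58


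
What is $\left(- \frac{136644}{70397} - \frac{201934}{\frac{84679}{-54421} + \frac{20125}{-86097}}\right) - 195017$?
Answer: $- \frac{24260111589461333429}{295168654431868} \approx -82191.0$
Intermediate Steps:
$\left(- \frac{136644}{70397} - \frac{201934}{\frac{84679}{-54421} + \frac{20125}{-86097}}\right) - 195017 = \left(\left(-136644\right) \frac{1}{70397} - \frac{201934}{84679 \left(- \frac{1}{54421}\right) + 20125 \left(- \frac{1}{86097}\right)}\right) - 195017 = \left(- \frac{136644}{70397} - \frac{201934}{- \frac{84679}{54421} - \frac{20125}{86097}}\right) - 195017 = \left(- \frac{136644}{70397} - \frac{201934}{- \frac{8385830488}{4685484837}}\right) - 195017 = \left(- \frac{136644}{70397} - - \frac{473079347537379}{4192915244}\right) - 195017 = \left(- \frac{136644}{70397} + \frac{473079347537379}{4192915244}\right) - 195017 = \frac{33302793891878268327}{295168654431868} - 195017 = - \frac{24260111589461333429}{295168654431868}$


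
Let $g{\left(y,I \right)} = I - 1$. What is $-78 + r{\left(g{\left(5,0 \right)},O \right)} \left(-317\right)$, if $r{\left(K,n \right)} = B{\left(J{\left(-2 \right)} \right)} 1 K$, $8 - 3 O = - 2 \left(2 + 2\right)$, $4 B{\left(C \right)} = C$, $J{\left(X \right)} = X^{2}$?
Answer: $239$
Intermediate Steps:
$B{\left(C \right)} = \frac{C}{4}$
$g{\left(y,I \right)} = -1 + I$
$O = \frac{16}{3}$ ($O = \frac{8}{3} - \frac{\left(-2\right) \left(2 + 2\right)}{3} = \frac{8}{3} - \frac{\left(-2\right) 4}{3} = \frac{8}{3} - - \frac{8}{3} = \frac{8}{3} + \frac{8}{3} = \frac{16}{3} \approx 5.3333$)
$r{\left(K,n \right)} = K$ ($r{\left(K,n \right)} = \frac{\left(-2\right)^{2}}{4} \cdot 1 K = \frac{1}{4} \cdot 4 \cdot 1 K = 1 \cdot 1 K = 1 K = K$)
$-78 + r{\left(g{\left(5,0 \right)},O \right)} \left(-317\right) = -78 + \left(-1 + 0\right) \left(-317\right) = -78 - -317 = -78 + 317 = 239$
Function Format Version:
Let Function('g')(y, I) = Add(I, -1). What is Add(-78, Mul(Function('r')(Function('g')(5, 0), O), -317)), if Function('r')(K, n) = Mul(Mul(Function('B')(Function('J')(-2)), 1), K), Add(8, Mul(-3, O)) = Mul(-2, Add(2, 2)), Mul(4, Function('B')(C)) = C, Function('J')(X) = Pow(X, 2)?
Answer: 239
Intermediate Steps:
Function('B')(C) = Mul(Rational(1, 4), C)
Function('g')(y, I) = Add(-1, I)
O = Rational(16, 3) (O = Add(Rational(8, 3), Mul(Rational(-1, 3), Mul(-2, Add(2, 2)))) = Add(Rational(8, 3), Mul(Rational(-1, 3), Mul(-2, 4))) = Add(Rational(8, 3), Mul(Rational(-1, 3), -8)) = Add(Rational(8, 3), Rational(8, 3)) = Rational(16, 3) ≈ 5.3333)
Function('r')(K, n) = K (Function('r')(K, n) = Mul(Mul(Mul(Rational(1, 4), Pow(-2, 2)), 1), K) = Mul(Mul(Mul(Rational(1, 4), 4), 1), K) = Mul(Mul(1, 1), K) = Mul(1, K) = K)
Add(-78, Mul(Function('r')(Function('g')(5, 0), O), -317)) = Add(-78, Mul(Add(-1, 0), -317)) = Add(-78, Mul(-1, -317)) = Add(-78, 317) = 239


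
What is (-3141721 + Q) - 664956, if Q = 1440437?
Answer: -2366240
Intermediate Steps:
(-3141721 + Q) - 664956 = (-3141721 + 1440437) - 664956 = -1701284 - 664956 = -2366240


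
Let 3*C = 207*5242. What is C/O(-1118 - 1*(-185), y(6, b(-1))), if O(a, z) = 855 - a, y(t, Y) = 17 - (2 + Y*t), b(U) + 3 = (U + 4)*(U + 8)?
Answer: 60283/298 ≈ 202.29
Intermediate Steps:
b(U) = -3 + (4 + U)*(8 + U) (b(U) = -3 + (U + 4)*(U + 8) = -3 + (4 + U)*(8 + U))
y(t, Y) = 15 - Y*t (y(t, Y) = 17 + (-2 - Y*t) = 15 - Y*t)
C = 361698 (C = (207*5242)/3 = (⅓)*1085094 = 361698)
C/O(-1118 - 1*(-185), y(6, b(-1))) = 361698/(855 - (-1118 - 1*(-185))) = 361698/(855 - (-1118 + 185)) = 361698/(855 - 1*(-933)) = 361698/(855 + 933) = 361698/1788 = 361698*(1/1788) = 60283/298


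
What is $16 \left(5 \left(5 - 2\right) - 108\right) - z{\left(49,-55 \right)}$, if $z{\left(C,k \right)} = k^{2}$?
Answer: $-4513$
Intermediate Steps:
$16 \left(5 \left(5 - 2\right) - 108\right) - z{\left(49,-55 \right)} = 16 \left(5 \left(5 - 2\right) - 108\right) - \left(-55\right)^{2} = 16 \left(5 \cdot 3 - 108\right) - 3025 = 16 \left(15 - 108\right) - 3025 = 16 \left(-93\right) - 3025 = -1488 - 3025 = -4513$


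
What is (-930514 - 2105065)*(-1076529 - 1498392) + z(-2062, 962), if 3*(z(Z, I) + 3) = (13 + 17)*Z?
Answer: 7816376093636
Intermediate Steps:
z(Z, I) = -3 + 10*Z (z(Z, I) = -3 + ((13 + 17)*Z)/3 = -3 + (30*Z)/3 = -3 + 10*Z)
(-930514 - 2105065)*(-1076529 - 1498392) + z(-2062, 962) = (-930514 - 2105065)*(-1076529 - 1498392) + (-3 + 10*(-2062)) = -3035579*(-2574921) + (-3 - 20620) = 7816376114259 - 20623 = 7816376093636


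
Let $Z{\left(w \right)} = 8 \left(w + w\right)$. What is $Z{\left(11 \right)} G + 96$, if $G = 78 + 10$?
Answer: $15584$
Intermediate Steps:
$G = 88$
$Z{\left(w \right)} = 16 w$ ($Z{\left(w \right)} = 8 \cdot 2 w = 16 w$)
$Z{\left(11 \right)} G + 96 = 16 \cdot 11 \cdot 88 + 96 = 176 \cdot 88 + 96 = 15488 + 96 = 15584$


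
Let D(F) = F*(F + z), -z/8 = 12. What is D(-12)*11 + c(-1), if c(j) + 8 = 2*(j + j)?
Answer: 14244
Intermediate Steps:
z = -96 (z = -8*12 = -96)
c(j) = -8 + 4*j (c(j) = -8 + 2*(j + j) = -8 + 2*(2*j) = -8 + 4*j)
D(F) = F*(-96 + F) (D(F) = F*(F - 96) = F*(-96 + F))
D(-12)*11 + c(-1) = -12*(-96 - 12)*11 + (-8 + 4*(-1)) = -12*(-108)*11 + (-8 - 4) = 1296*11 - 12 = 14256 - 12 = 14244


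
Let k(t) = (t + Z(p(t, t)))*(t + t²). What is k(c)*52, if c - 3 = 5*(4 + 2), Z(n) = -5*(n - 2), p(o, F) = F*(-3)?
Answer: 31389072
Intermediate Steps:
p(o, F) = -3*F
Z(n) = 10 - 5*n (Z(n) = -5*(-2 + n) = 10 - 5*n)
c = 33 (c = 3 + 5*(4 + 2) = 3 + 5*6 = 3 + 30 = 33)
k(t) = (10 + 16*t)*(t + t²) (k(t) = (t + (10 - (-15)*t))*(t + t²) = (t + (10 + 15*t))*(t + t²) = (10 + 16*t)*(t + t²))
k(c)*52 = (2*33*(5 + 8*33² + 13*33))*52 = (2*33*(5 + 8*1089 + 429))*52 = (2*33*(5 + 8712 + 429))*52 = (2*33*9146)*52 = 603636*52 = 31389072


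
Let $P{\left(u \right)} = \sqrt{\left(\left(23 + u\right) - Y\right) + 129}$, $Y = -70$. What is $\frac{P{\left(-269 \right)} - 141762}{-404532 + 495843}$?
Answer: $- \frac{47254}{30437} + \frac{i \sqrt{47}}{91311} \approx -1.5525 + 7.508 \cdot 10^{-5} i$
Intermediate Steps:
$P{\left(u \right)} = \sqrt{222 + u}$ ($P{\left(u \right)} = \sqrt{\left(\left(23 + u\right) - -70\right) + 129} = \sqrt{\left(\left(23 + u\right) + 70\right) + 129} = \sqrt{\left(93 + u\right) + 129} = \sqrt{222 + u}$)
$\frac{P{\left(-269 \right)} - 141762}{-404532 + 495843} = \frac{\sqrt{222 - 269} - 141762}{-404532 + 495843} = \frac{\sqrt{-47} - 141762}{91311} = \left(i \sqrt{47} - 141762\right) \frac{1}{91311} = \left(-141762 + i \sqrt{47}\right) \frac{1}{91311} = - \frac{47254}{30437} + \frac{i \sqrt{47}}{91311}$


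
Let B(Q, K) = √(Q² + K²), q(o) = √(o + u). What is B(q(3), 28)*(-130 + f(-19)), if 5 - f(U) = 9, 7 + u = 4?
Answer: -3752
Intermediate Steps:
u = -3 (u = -7 + 4 = -3)
q(o) = √(-3 + o) (q(o) = √(o - 3) = √(-3 + o))
f(U) = -4 (f(U) = 5 - 1*9 = 5 - 9 = -4)
B(Q, K) = √(K² + Q²)
B(q(3), 28)*(-130 + f(-19)) = √(28² + (√(-3 + 3))²)*(-130 - 4) = √(784 + (√0)²)*(-134) = √(784 + 0²)*(-134) = √(784 + 0)*(-134) = √784*(-134) = 28*(-134) = -3752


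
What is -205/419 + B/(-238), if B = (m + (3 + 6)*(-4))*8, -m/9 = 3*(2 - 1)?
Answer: 11599/7123 ≈ 1.6284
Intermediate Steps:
m = -27 (m = -27*(2 - 1) = -27 ≈ -27.000)
B = -504 (B = (-27 + (3 + 6)*(-4))*8 = (-27 + 9*(-4))*8 = (-27 - 36)*8 = -63*8 = -504)
-205/419 + B/(-238) = -205/419 - 504/(-238) = -205*1/419 - 504*(-1/238) = -205/419 + 36/17 = 11599/7123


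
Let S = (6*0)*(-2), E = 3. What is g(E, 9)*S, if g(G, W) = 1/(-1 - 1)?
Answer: 0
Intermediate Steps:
S = 0 (S = 0*(-2) = 0)
g(G, W) = -½ (g(G, W) = 1/(-2) = -½)
g(E, 9)*S = -½*0 = 0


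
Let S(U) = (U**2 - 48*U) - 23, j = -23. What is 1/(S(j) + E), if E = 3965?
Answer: 1/5575 ≈ 0.00017937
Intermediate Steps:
S(U) = -23 + U**2 - 48*U
1/(S(j) + E) = 1/((-23 + (-23)**2 - 48*(-23)) + 3965) = 1/((-23 + 529 + 1104) + 3965) = 1/(1610 + 3965) = 1/5575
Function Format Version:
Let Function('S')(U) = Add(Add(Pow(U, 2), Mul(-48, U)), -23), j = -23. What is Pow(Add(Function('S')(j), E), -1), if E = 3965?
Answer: Rational(1, 5575) ≈ 0.00017937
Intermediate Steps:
Function('S')(U) = Add(-23, Pow(U, 2), Mul(-48, U))
Pow(Add(Function('S')(j), E), -1) = Pow(Add(Add(-23, Pow(-23, 2), Mul(-48, -23)), 3965), -1) = Pow(Add(Add(-23, 529, 1104), 3965), -1) = Pow(Add(1610, 3965), -1) = Pow(5575, -1) = Rational(1, 5575)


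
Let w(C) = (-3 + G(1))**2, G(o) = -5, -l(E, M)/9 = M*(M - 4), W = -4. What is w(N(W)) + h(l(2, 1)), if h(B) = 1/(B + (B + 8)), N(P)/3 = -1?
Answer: 3969/62 ≈ 64.016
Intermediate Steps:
l(E, M) = -9*M*(-4 + M) (l(E, M) = -9*M*(M - 4) = -9*M*(-4 + M))
N(P) = -3 (N(P) = 3*(-1) = -3)
h(B) = 1/(8 + 2*B) (h(B) = 1/(B + (8 + B)) = 1/(8 + 2*B))
w(C) = 64 (w(C) = (-3 - 5)**2 = (-8)**2 = 64)
w(N(W)) + h(l(2, 1)) = 64 + 1/(2*(4 + 9*1*(4 - 1*1))) = 64 + 1/(2*(4 + 9*1*(4 - 1))) = 64 + 1/(2*(4 + 9*1*3)) = 64 + 1/(2*(4 + 27)) = 64 + (1/2)/31 = 64 + (1/2)*(1/31) = 64 + 1/62 = 3969/62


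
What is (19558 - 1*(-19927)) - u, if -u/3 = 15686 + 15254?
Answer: 132305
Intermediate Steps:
u = -92820 (u = -3*(15686 + 15254) = -3*30940 = -92820)
(19558 - 1*(-19927)) - u = (19558 - 1*(-19927)) - 1*(-92820) = (19558 + 19927) + 92820 = 39485 + 92820 = 132305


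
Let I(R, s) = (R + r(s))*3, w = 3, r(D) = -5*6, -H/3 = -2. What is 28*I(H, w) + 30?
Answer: -1986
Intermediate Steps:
H = 6 (H = -3*(-2) = 6)
r(D) = -30
I(R, s) = -90 + 3*R (I(R, s) = (R - 30)*3 = (-30 + R)*3 = -90 + 3*R)
28*I(H, w) + 30 = 28*(-90 + 3*6) + 30 = 28*(-90 + 18) + 30 = 28*(-72) + 30 = -2016 + 30 = -1986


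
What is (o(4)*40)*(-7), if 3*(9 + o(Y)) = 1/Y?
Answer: 7490/3 ≈ 2496.7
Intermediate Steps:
o(Y) = -9 + 1/(3*Y)
(o(4)*40)*(-7) = ((-9 + (⅓)/4)*40)*(-7) = ((-9 + (⅓)*(¼))*40)*(-7) = ((-9 + 1/12)*40)*(-7) = -107/12*40*(-7) = -1070/3*(-7) = 7490/3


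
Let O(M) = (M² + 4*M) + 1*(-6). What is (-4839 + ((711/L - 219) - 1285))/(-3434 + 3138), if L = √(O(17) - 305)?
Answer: 6343/296 - 711*√46/13616 ≈ 21.075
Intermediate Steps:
O(M) = -6 + M² + 4*M (O(M) = (M² + 4*M) - 6 = -6 + M² + 4*M)
L = √46 (L = √((-6 + 17² + 4*17) - 305) = √((-6 + 289 + 68) - 305) = √(351 - 305) = √46 ≈ 6.7823)
(-4839 + ((711/L - 219) - 1285))/(-3434 + 3138) = (-4839 + ((711/(√46) - 219) - 1285))/(-3434 + 3138) = (-4839 + ((711*(√46/46) - 219) - 1285))/(-296) = (-4839 + ((711*√46/46 - 219) - 1285))*(-1/296) = (-4839 + ((-219 + 711*√46/46) - 1285))*(-1/296) = (-4839 + (-1504 + 711*√46/46))*(-1/296) = (-6343 + 711*√46/46)*(-1/296) = 6343/296 - 711*√46/13616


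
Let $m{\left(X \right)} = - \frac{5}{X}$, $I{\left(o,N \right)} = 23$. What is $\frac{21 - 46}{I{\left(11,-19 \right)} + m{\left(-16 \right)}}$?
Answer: $- \frac{400}{373} \approx -1.0724$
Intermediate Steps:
$\frac{21 - 46}{I{\left(11,-19 \right)} + m{\left(-16 \right)}} = \frac{21 - 46}{23 - \frac{5}{-16}} = - \frac{25}{23 - - \frac{5}{16}} = - \frac{25}{23 + \frac{5}{16}} = - \frac{25}{\frac{373}{16}} = \left(-25\right) \frac{16}{373} = - \frac{400}{373}$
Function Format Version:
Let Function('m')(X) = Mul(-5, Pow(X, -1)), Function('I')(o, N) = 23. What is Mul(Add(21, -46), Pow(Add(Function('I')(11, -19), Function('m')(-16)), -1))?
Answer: Rational(-400, 373) ≈ -1.0724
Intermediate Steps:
Mul(Add(21, -46), Pow(Add(Function('I')(11, -19), Function('m')(-16)), -1)) = Mul(Add(21, -46), Pow(Add(23, Mul(-5, Pow(-16, -1))), -1)) = Mul(-25, Pow(Add(23, Mul(-5, Rational(-1, 16))), -1)) = Mul(-25, Pow(Add(23, Rational(5, 16)), -1)) = Mul(-25, Pow(Rational(373, 16), -1)) = Mul(-25, Rational(16, 373)) = Rational(-400, 373)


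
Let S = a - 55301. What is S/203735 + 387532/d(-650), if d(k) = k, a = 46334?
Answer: -1127995151/1891825 ≈ -596.25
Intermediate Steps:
S = -8967 (S = 46334 - 55301 = -8967)
S/203735 + 387532/d(-650) = -8967/203735 + 387532/(-650) = -8967*1/203735 + 387532*(-1/650) = -1281/29105 - 193766/325 = -1127995151/1891825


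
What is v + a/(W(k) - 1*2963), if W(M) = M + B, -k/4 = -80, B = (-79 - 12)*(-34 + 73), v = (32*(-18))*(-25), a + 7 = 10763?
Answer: 22288511/1548 ≈ 14398.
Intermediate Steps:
a = 10756 (a = -7 + 10763 = 10756)
v = 14400 (v = -576*(-25) = 14400)
B = -3549 (B = -91*39 = -3549)
k = 320 (k = -4*(-80) = 320)
W(M) = -3549 + M (W(M) = M - 3549 = -3549 + M)
v + a/(W(k) - 1*2963) = 14400 + 10756/((-3549 + 320) - 1*2963) = 14400 + 10756/(-3229 - 2963) = 14400 + 10756/(-6192) = 14400 + 10756*(-1/6192) = 14400 - 2689/1548 = 22288511/1548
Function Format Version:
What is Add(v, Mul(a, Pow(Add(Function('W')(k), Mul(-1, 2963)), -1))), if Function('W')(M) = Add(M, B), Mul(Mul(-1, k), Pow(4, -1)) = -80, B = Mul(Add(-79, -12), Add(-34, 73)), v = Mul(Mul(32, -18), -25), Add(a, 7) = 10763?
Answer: Rational(22288511, 1548) ≈ 14398.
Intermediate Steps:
a = 10756 (a = Add(-7, 10763) = 10756)
v = 14400 (v = Mul(-576, -25) = 14400)
B = -3549 (B = Mul(-91, 39) = -3549)
k = 320 (k = Mul(-4, -80) = 320)
Function('W')(M) = Add(-3549, M) (Function('W')(M) = Add(M, -3549) = Add(-3549, M))
Add(v, Mul(a, Pow(Add(Function('W')(k), Mul(-1, 2963)), -1))) = Add(14400, Mul(10756, Pow(Add(Add(-3549, 320), Mul(-1, 2963)), -1))) = Add(14400, Mul(10756, Pow(Add(-3229, -2963), -1))) = Add(14400, Mul(10756, Pow(-6192, -1))) = Add(14400, Mul(10756, Rational(-1, 6192))) = Add(14400, Rational(-2689, 1548)) = Rational(22288511, 1548)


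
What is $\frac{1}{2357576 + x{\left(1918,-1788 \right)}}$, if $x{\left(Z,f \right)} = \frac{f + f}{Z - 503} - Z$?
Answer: $\frac{1415}{3333252494} \approx 4.2451 \cdot 10^{-7}$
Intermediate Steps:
$x{\left(Z,f \right)} = - Z + \frac{2 f}{-503 + Z}$ ($x{\left(Z,f \right)} = \frac{2 f}{-503 + Z} - Z = - Z + \frac{2 f}{-503 + Z}$)
$\frac{1}{2357576 + x{\left(1918,-1788 \right)}} = \frac{1}{2357576 + \frac{- 1918^{2} + 2 \left(-1788\right) + 503 \cdot 1918}{-503 + 1918}} = \frac{1}{2357576 + \frac{\left(-1\right) 3678724 - 3576 + 964754}{1415}} = \frac{1}{2357576 + \frac{-3678724 - 3576 + 964754}{1415}} = \frac{1}{2357576 + \frac{1}{1415} \left(-2717546\right)} = \frac{1}{2357576 - \frac{2717546}{1415}} = \frac{1}{\frac{3333252494}{1415}} = \frac{1415}{3333252494}$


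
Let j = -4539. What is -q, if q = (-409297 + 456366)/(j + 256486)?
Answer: -47069/251947 ≈ -0.18682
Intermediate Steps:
q = 47069/251947 (q = (-409297 + 456366)/(-4539 + 256486) = 47069/251947 ≈ 0.18682)
-q = -1*47069/251947 = -47069/251947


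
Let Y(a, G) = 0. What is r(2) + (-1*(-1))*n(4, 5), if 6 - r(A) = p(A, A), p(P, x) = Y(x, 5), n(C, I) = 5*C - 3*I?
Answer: 11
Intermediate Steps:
n(C, I) = -3*I + 5*C
p(P, x) = 0
r(A) = 6 (r(A) = 6 - 1*0 = 6 + 0 = 6)
r(2) + (-1*(-1))*n(4, 5) = 6 + (-1*(-1))*(-3*5 + 5*4) = 6 + 1*(-15 + 20) = 6 + 1*5 = 6 + 5 = 11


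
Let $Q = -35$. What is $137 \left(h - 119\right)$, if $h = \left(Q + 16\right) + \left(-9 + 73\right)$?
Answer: $-10138$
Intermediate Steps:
$h = 45$ ($h = \left(-35 + 16\right) + \left(-9 + 73\right) = -19 + 64 = 45$)
$137 \left(h - 119\right) = 137 \left(45 - 119\right) = 137 \left(-74\right) = -10138$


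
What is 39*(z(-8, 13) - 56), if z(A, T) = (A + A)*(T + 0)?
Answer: -10296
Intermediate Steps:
z(A, T) = 2*A*T (z(A, T) = (2*A)*T = 2*A*T)
39*(z(-8, 13) - 56) = 39*(2*(-8)*13 - 56) = 39*(-208 - 56) = 39*(-264) = -10296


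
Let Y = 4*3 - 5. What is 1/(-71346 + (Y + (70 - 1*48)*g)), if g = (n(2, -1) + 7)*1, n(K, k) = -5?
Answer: -1/71295 ≈ -1.4026e-5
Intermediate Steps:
Y = 7 (Y = 12 - 5 = 7)
g = 2 (g = (-5 + 7)*1 = 2*1 = 2)
1/(-71346 + (Y + (70 - 1*48)*g)) = 1/(-71346 + (7 + (70 - 1*48)*2)) = 1/(-71346 + (7 + (70 - 48)*2)) = 1/(-71346 + (7 + 22*2)) = 1/(-71346 + (7 + 44)) = 1/(-71346 + 51) = 1/(-71295) = -1/71295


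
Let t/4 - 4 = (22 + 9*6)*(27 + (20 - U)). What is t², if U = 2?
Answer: 187580416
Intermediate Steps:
t = 13696 (t = 16 + 4*((22 + 9*6)*(27 + (20 - 1*2))) = 16 + 4*((22 + 54)*(27 + (20 - 2))) = 16 + 4*(76*(27 + 18)) = 16 + 4*(76*45) = 16 + 4*3420 = 16 + 13680 = 13696)
t² = 13696² = 187580416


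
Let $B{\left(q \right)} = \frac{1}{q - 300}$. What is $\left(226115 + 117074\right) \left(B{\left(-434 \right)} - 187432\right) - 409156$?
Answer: $- \frac{47214557539325}{734} \approx -6.4325 \cdot 10^{10}$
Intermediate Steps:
$B{\left(q \right)} = \frac{1}{-300 + q}$
$\left(226115 + 117074\right) \left(B{\left(-434 \right)} - 187432\right) - 409156 = \left(226115 + 117074\right) \left(\frac{1}{-300 - 434} - 187432\right) - 409156 = 343189 \left(\frac{1}{-734} - 187432\right) - 409156 = 343189 \left(- \frac{1}{734} - 187432\right) - 409156 = 343189 \left(- \frac{137575089}{734}\right) - 409156 = - \frac{47214257218821}{734} - 409156 = - \frac{47214557539325}{734}$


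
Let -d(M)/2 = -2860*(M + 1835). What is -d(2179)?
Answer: -22960080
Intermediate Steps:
d(M) = 10496200 + 5720*M (d(M) = -(-5720)*(M + 1835) = -(-5720)*(1835 + M) = -2*(-5248100 - 2860*M) = 10496200 + 5720*M)
-d(2179) = -(10496200 + 5720*2179) = -(10496200 + 12463880) = -1*22960080 = -22960080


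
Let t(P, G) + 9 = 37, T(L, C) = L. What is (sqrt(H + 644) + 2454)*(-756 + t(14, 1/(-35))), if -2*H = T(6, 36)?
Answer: -1786512 - 728*sqrt(641) ≈ -1.8049e+6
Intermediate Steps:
t(P, G) = 28 (t(P, G) = -9 + 37 = 28)
H = -3 (H = -1/2*6 = -3)
(sqrt(H + 644) + 2454)*(-756 + t(14, 1/(-35))) = (sqrt(-3 + 644) + 2454)*(-756 + 28) = (sqrt(641) + 2454)*(-728) = (2454 + sqrt(641))*(-728) = -1786512 - 728*sqrt(641)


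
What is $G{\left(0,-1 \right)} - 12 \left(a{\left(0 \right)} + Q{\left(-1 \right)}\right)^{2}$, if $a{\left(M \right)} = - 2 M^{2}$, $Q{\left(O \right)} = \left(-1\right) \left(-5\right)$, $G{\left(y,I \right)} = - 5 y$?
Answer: $-300$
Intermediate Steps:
$Q{\left(O \right)} = 5$
$G{\left(0,-1 \right)} - 12 \left(a{\left(0 \right)} + Q{\left(-1 \right)}\right)^{2} = \left(-5\right) 0 - 12 \left(- 2 \cdot 0^{2} + 5\right)^{2} = 0 - 12 \left(\left(-2\right) 0 + 5\right)^{2} = 0 - 12 \left(0 + 5\right)^{2} = 0 - 12 \cdot 5^{2} = 0 - 300 = -300$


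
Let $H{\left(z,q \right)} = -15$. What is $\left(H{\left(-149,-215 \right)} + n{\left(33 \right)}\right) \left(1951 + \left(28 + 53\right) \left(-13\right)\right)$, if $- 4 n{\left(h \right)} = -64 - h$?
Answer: $\frac{16613}{2} \approx 8306.5$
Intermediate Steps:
$n{\left(h \right)} = 16 + \frac{h}{4}$ ($n{\left(h \right)} = - \frac{-64 - h}{4} = 16 + \frac{h}{4}$)
$\left(H{\left(-149,-215 \right)} + n{\left(33 \right)}\right) \left(1951 + \left(28 + 53\right) \left(-13\right)\right) = \left(-15 + \left(16 + \frac{1}{4} \cdot 33\right)\right) \left(1951 + \left(28 + 53\right) \left(-13\right)\right) = \left(-15 + \left(16 + \frac{33}{4}\right)\right) \left(1951 + 81 \left(-13\right)\right) = \left(-15 + \frac{97}{4}\right) \left(1951 - 1053\right) = \frac{37}{4} \cdot 898 = \frac{16613}{2}$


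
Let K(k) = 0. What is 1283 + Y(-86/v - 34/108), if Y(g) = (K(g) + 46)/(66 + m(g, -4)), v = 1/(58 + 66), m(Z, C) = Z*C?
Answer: 739988833/576764 ≈ 1283.0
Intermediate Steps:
m(Z, C) = C*Z
v = 1/124 ≈ 0.0080645
Y(g) = 46/(66 - 4*g) (Y(g) = (0 + 46)/(66 - 4*g) = 46/(66 - 4*g))
1283 + Y(-86/v - 34/108) = 1283 - 23/(-33 + 2*(-86/1/124 - 34/108)) = 1283 - 23/(-33 + 2*(-86*124 - 34*1/108)) = 1283 - 23/(-33 + 2*(-10664 - 17/54)) = 1283 - 23/(-33 + 2*(-575873/54)) = 1283 - 23/(-33 - 575873/27) = 1283 - 23/(-576764/27) = 1283 - 23*(-27/576764) = 1283 + 621/576764 = 739988833/576764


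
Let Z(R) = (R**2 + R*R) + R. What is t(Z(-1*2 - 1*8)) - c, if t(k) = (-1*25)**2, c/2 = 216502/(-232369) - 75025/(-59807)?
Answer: 8676837691153/13897292783 ≈ 624.35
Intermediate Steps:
c = 8970298222/13897292783 (c = 2*(216502/(-232369) - 75025/(-59807)) = 2*(216502*(-1/232369) - 75025*(-1/59807)) = 2*(-216502/232369 + 75025/59807) = 2*(4485149111/13897292783) = 8970298222/13897292783 ≈ 0.64547)
Z(R) = R + 2*R**2 (Z(R) = (R**2 + R**2) + R = 2*R**2 + R = R + 2*R**2)
t(k) = 625 (t(k) = (-25)**2 = 625)
t(Z(-1*2 - 1*8)) - c = 625 - 1*8970298222/13897292783 = 625 - 8970298222/13897292783 = 8676837691153/13897292783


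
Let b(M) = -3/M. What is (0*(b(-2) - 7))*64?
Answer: 0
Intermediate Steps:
(0*(b(-2) - 7))*64 = (0*(-3/(-2) - 7))*64 = (0*(-3*(-1/2) - 7))*64 = (0*(3/2 - 7))*64 = (0*(-11/2))*64 = 0*64 = 0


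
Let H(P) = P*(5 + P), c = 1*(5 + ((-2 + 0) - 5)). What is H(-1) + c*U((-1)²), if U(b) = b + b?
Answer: -8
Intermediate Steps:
c = -2 (c = 1*(5 + (-2 - 5)) = 1*(5 - 7) = 1*(-2) = -2)
U(b) = 2*b
H(-1) + c*U((-1)²) = -(5 - 1) - 4*(-1)² = -1*4 - 4 = -4 - 2*2 = -4 - 4 = -8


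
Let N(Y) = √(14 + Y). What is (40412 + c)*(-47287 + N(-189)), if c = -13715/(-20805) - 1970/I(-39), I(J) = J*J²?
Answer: -157227978218571755/82275453 + 16624862881825*I*√7/82275453 ≈ -1.911e+9 + 5.3461e+5*I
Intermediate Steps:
I(J) = J³
c = 56969729/82275453 (c = -13715/(-20805) - 1970/((-39)³) = -13715*(-1/20805) - 1970/(-59319) = 2743/4161 - 1970*(-1/59319) = 2743/4161 + 1970/59319 = 56969729/82275453 ≈ 0.69243)
(40412 + c)*(-47287 + N(-189)) = (40412 + 56969729/82275453)*(-47287 + √(14 - 189)) = 3324972576365*(-47287 + √(-175))/82275453 = 3324972576365*(-47287 + 5*I*√7)/82275453 = -157227978218571755/82275453 + 16624862881825*I*√7/82275453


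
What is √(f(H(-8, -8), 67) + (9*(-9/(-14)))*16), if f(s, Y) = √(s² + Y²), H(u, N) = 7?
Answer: √(4536 + 49*√4538)/7 ≈ 12.647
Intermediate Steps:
f(s, Y) = √(Y² + s²)
√(f(H(-8, -8), 67) + (9*(-9/(-14)))*16) = √(√(67² + 7²) + (9*(-9/(-14)))*16) = √(√(4489 + 49) + (9*(-9*(-1/14)))*16) = √(√4538 + (9*(9/14))*16) = √(√4538 + (81/14)*16) = √(√4538 + 648/7) = √(648/7 + √4538)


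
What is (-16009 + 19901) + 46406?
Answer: 50298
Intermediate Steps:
(-16009 + 19901) + 46406 = 3892 + 46406 = 50298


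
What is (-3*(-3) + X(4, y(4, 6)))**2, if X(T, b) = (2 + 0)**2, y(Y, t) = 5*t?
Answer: 169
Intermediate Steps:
X(T, b) = 4 (X(T, b) = 2**2 = 4)
(-3*(-3) + X(4, y(4, 6)))**2 = (-3*(-3) + 4)**2 = (9 + 4)**2 = 13**2 = 169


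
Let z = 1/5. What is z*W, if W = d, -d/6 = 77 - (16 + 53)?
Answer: -48/5 ≈ -9.6000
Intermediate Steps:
d = -48 (d = -6*(77 - (16 + 53)) = -6*(77 - 1*69) = -6*(77 - 69) = -6*8 = -48)
z = ⅕ ≈ 0.20000
W = -48
z*W = (⅕)*(-48) = -48/5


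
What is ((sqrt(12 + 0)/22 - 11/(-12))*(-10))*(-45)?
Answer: 825/2 + 450*sqrt(3)/11 ≈ 483.36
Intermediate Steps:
((sqrt(12 + 0)/22 - 11/(-12))*(-10))*(-45) = ((sqrt(12)*(1/22) - 11*(-1/12))*(-10))*(-45) = (((2*sqrt(3))*(1/22) + 11/12)*(-10))*(-45) = ((sqrt(3)/11 + 11/12)*(-10))*(-45) = ((11/12 + sqrt(3)/11)*(-10))*(-45) = (-55/6 - 10*sqrt(3)/11)*(-45) = 825/2 + 450*sqrt(3)/11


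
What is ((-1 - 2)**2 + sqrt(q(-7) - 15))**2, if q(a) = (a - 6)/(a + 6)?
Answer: (9 + I*sqrt(2))**2 ≈ 79.0 + 25.456*I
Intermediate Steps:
q(a) = (-6 + a)/(6 + a)
((-1 - 2)**2 + sqrt(q(-7) - 15))**2 = ((-1 - 2)**2 + sqrt((-6 - 7)/(6 - 7) - 15))**2 = ((-3)**2 + sqrt(-13/(-1) - 15))**2 = (9 + sqrt(-1*(-13) - 15))**2 = (9 + sqrt(13 - 15))**2 = (9 + sqrt(-2))**2 = (9 + I*sqrt(2))**2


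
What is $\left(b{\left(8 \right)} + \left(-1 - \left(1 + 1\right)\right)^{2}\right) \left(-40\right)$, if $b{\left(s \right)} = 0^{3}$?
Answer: $-360$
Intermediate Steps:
$b{\left(s \right)} = 0$
$\left(b{\left(8 \right)} + \left(-1 - \left(1 + 1\right)\right)^{2}\right) \left(-40\right) = \left(0 + \left(-1 - \left(1 + 1\right)\right)^{2}\right) \left(-40\right) = \left(0 + \left(-1 - 2\right)^{2}\right) \left(-40\right) = \left(0 + \left(-3\right)^{2}\right) \left(-40\right) = \left(0 + 9\right) \left(-40\right) = 9 \left(-40\right) = -360$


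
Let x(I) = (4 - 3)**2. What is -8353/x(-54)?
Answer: -8353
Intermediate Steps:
x(I) = 1 (x(I) = 1**2 = 1)
-8353/x(-54) = -8353/1 = -8353*1 = -8353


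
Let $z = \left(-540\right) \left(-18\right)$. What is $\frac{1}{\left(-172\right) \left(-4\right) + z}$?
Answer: $\frac{1}{10408} \approx 9.608 \cdot 10^{-5}$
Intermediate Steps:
$z = 9720$
$\frac{1}{\left(-172\right) \left(-4\right) + z} = \frac{1}{\left(-172\right) \left(-4\right) + 9720} = \frac{1}{688 + 9720} = \frac{1}{10408}$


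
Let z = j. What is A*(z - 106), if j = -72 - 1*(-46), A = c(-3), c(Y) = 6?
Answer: -792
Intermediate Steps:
A = 6
j = -26 (j = -72 + 46 = -26)
z = -26
A*(z - 106) = 6*(-26 - 106) = 6*(-132) = -792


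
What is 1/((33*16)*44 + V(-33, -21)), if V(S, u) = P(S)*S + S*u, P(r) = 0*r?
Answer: 1/23925 ≈ 4.1797e-5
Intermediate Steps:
P(r) = 0
V(S, u) = S*u (V(S, u) = 0*S + S*u = 0 + S*u = S*u)
1/((33*16)*44 + V(-33, -21)) = 1/((33*16)*44 - 33*(-21)) = 1/(528*44 + 693) = 1/(23232 + 693) = 1/23925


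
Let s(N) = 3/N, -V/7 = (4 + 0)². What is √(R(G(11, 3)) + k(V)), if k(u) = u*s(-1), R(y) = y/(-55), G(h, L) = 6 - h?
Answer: √40667/11 ≈ 18.333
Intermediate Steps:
V = -112 (V = -7*(4 + 0)² = -7*4² = -7*16 = -112)
R(y) = -y/55 (R(y) = y*(-1/55) = -y/55)
k(u) = -3*u (k(u) = u*(3/(-1)) = u*(3*(-1)) = u*(-3) = -3*u)
√(R(G(11, 3)) + k(V)) = √(-(6 - 1*11)/55 - 3*(-112)) = √(-(6 - 11)/55 + 336) = √(-1/55*(-5) + 336) = √(1/11 + 336) = √(3697/11) = √40667/11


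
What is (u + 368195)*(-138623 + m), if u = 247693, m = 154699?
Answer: 9901015488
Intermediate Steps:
(u + 368195)*(-138623 + m) = (247693 + 368195)*(-138623 + 154699) = 615888*16076 = 9901015488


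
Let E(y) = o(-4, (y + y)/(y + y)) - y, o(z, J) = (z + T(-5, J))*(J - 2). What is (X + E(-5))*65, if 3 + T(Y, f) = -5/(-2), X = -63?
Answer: -6955/2 ≈ -3477.5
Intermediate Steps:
T(Y, f) = -½ (T(Y, f) = -3 - 5/(-2) = -3 - 5*(-½) = -3 + 5/2 = -½)
o(z, J) = (-2 + J)*(-½ + z) (o(z, J) = (z - ½)*(J - 2) = (-½ + z)*(-2 + J) = (-2 + J)*(-½ + z))
E(y) = 9/2 - y (E(y) = (1 - 2*(-4) - (y + y)/(2*(y + y)) + ((y + y)/(y + y))*(-4)) - y = (1 + 8 - 2*y/(2*(2*y)) + ((2*y)/((2*y)))*(-4)) - y = (1 + 8 - 2*y*1/(2*y)/2 + ((2*y)*(1/(2*y)))*(-4)) - y = (1 + 8 - ½*1 + 1*(-4)) - y = (1 + 8 - ½ - 4) - y = 9/2 - y)
(X + E(-5))*65 = (-63 + (9/2 - 1*(-5)))*65 = (-63 + (9/2 + 5))*65 = (-63 + 19/2)*65 = -107/2*65 = -6955/2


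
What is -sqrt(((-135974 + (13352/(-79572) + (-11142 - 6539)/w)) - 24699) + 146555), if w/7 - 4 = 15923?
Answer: -I*sqrt(857359183735915732417)/246427853 ≈ -118.82*I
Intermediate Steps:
w = 111489 (w = 28 + 7*15923 = 28 + 111461 = 111489)
-sqrt(((-135974 + (13352/(-79572) + (-11142 - 6539)/w)) - 24699) + 146555) = -sqrt(((-135974 + (13352/(-79572) + (-11142 - 6539)/111489)) - 24699) + 146555) = -sqrt(((-135974 + (13352*(-1/79572) - 17681*1/111489)) - 24699) + 146555) = -sqrt(((-135974 + (-3338/19893 - 17681/111489)) - 24699) + 146555) = -sqrt(((-135974 - 80430935/246427853) - 24699) + 146555) = -sqrt((-33507861314757/246427853 - 24699) + 146555) = -sqrt(-39594382856004/246427853 + 146555) = -sqrt(-3479148859589/246427853) = -I*sqrt(857359183735915732417)/246427853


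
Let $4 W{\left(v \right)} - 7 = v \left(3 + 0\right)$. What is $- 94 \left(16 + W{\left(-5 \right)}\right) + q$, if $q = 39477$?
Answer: $38161$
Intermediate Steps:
$W{\left(v \right)} = \frac{7}{4} + \frac{3 v}{4}$ ($W{\left(v \right)} = \frac{7}{4} + \frac{v \left(3 + 0\right)}{4} = \frac{7}{4} + \frac{v 3}{4} = \frac{7}{4} + \frac{3 v}{4}$)
$- 94 \left(16 + W{\left(-5 \right)}\right) + q = - 94 \left(16 + \left(\frac{7}{4} + \frac{3}{4} \left(-5\right)\right)\right) + 39477 = - 94 \left(16 + \left(\frac{7}{4} - \frac{15}{4}\right)\right) + 39477 = - 94 \left(16 - 2\right) + 39477 = \left(-94\right) 14 + 39477 = -1316 + 39477 = 38161$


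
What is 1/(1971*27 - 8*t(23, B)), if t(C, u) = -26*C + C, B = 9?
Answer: 1/57817 ≈ 1.7296e-5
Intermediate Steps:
t(C, u) = -25*C
1/(1971*27 - 8*t(23, B)) = 1/(1971*27 - (-200)*23) = 1/(53217 - 8*(-575)) = 1/(53217 + 4600) = 1/57817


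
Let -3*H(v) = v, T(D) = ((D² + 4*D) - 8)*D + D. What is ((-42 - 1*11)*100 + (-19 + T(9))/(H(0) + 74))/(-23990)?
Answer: 391229/1775260 ≈ 0.22038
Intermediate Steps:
T(D) = D + D*(-8 + D² + 4*D) (T(D) = (-8 + D² + 4*D)*D + D = D*(-8 + D² + 4*D) + D = D + D*(-8 + D² + 4*D))
H(v) = -v/3
((-42 - 1*11)*100 + (-19 + T(9))/(H(0) + 74))/(-23990) = ((-42 - 1*11)*100 + (-19 + 9*(-7 + 9² + 4*9))/(-⅓*0 + 74))/(-23990) = ((-42 - 11)*100 + (-19 + 9*(-7 + 81 + 36))/(0 + 74))*(-1/23990) = (-53*100 + (-19 + 9*110)/74)*(-1/23990) = (-5300 + (-19 + 990)*(1/74))*(-1/23990) = (-5300 + 971*(1/74))*(-1/23990) = (-5300 + 971/74)*(-1/23990) = -391229/74*(-1/23990) = 391229/1775260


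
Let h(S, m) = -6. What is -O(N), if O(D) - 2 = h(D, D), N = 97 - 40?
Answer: 4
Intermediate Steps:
N = 57
O(D) = -4 (O(D) = 2 - 6 = -4)
-O(N) = -1*(-4) = 4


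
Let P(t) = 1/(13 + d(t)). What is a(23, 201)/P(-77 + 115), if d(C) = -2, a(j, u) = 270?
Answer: 2970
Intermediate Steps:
P(t) = 1/11 (P(t) = 1/(13 - 2) = 1/11)
a(23, 201)/P(-77 + 115) = 270/(1/11) = 270*11 = 2970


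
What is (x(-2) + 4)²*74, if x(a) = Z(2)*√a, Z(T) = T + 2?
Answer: -1184 + 2368*I*√2 ≈ -1184.0 + 3348.9*I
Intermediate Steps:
Z(T) = 2 + T
x(a) = 4*√a (x(a) = (2 + 2)*√a = 4*√a)
(x(-2) + 4)²*74 = (4*√(-2) + 4)²*74 = (4*(I*√2) + 4)²*74 = (4*I*√2 + 4)²*74 = (4 + 4*I*√2)²*74 = 74*(4 + 4*I*√2)²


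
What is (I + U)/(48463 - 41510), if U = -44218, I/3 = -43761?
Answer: -175501/6953 ≈ -25.241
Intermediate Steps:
I = -131283 (I = 3*(-43761) = -131283)
(I + U)/(48463 - 41510) = (-131283 - 44218)/(48463 - 41510) = -175501/6953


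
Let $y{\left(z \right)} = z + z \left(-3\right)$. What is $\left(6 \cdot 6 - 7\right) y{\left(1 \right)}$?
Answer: $-58$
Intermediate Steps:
$y{\left(z \right)} = - 2 z$ ($y{\left(z \right)} = z - 3 z = - 2 z$)
$\left(6 \cdot 6 - 7\right) y{\left(1 \right)} = \left(6 \cdot 6 - 7\right) \left(\left(-2\right) 1\right) = \left(36 - 7\right) \left(-2\right) = 29 \left(-2\right) = -58$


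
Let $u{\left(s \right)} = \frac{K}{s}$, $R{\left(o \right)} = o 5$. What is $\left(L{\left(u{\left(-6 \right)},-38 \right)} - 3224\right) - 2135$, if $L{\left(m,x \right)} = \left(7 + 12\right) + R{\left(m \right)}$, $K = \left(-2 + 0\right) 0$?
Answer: $-5340$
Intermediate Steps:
$R{\left(o \right)} = 5 o$
$K = 0$ ($K = \left(-2\right) 0 = 0$)
$u{\left(s \right)} = 0$ ($u{\left(s \right)} = \frac{0}{s} = 0$)
$L{\left(m,x \right)} = 19 + 5 m$ ($L{\left(m,x \right)} = \left(7 + 12\right) + 5 m = 19 + 5 m$)
$\left(L{\left(u{\left(-6 \right)},-38 \right)} - 3224\right) - 2135 = \left(\left(19 + 5 \cdot 0\right) - 3224\right) - 2135 = \left(\left(19 + 0\right) - 3224\right) - 2135 = \left(19 - 3224\right) - 2135 = -3205 - 2135 = -5340$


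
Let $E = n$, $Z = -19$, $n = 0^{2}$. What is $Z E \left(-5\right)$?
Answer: $0$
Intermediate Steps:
$n = 0$
$E = 0$
$Z E \left(-5\right) = \left(-19\right) 0 \left(-5\right) = 0 \left(-5\right) = 0$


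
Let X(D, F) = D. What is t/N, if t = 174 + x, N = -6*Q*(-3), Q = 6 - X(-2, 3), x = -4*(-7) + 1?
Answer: 203/144 ≈ 1.4097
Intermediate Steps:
x = 29 (x = 28 + 1 = 29)
Q = 8 (Q = 6 - 1*(-2) = 6 + 2 = 8)
N = 144 (N = -6*8*(-3) = -48*(-3) = 144)
t = 203 (t = 174 + 29 = 203)
t/N = 203/144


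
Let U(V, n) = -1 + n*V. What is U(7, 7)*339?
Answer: 16272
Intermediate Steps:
U(V, n) = -1 + V*n
U(7, 7)*339 = (-1 + 7*7)*339 = (-1 + 49)*339 = 48*339 = 16272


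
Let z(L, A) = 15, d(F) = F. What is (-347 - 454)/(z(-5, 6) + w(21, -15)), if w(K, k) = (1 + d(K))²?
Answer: -801/499 ≈ -1.6052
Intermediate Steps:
w(K, k) = (1 + K)²
(-347 - 454)/(z(-5, 6) + w(21, -15)) = (-347 - 454)/(15 + (1 + 21)²) = -801/(15 + 22²) = -801/(15 + 484) = -801/499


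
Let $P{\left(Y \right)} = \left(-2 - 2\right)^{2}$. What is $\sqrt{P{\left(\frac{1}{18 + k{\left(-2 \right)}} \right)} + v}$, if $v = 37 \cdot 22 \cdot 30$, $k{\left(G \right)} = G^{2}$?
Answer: $2 \sqrt{6109} \approx 156.32$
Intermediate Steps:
$v = 24420$ ($v = 814 \cdot 30 = 24420$)
$P{\left(Y \right)} = 16$ ($P{\left(Y \right)} = \left(-4\right)^{2} = 16$)
$\sqrt{P{\left(\frac{1}{18 + k{\left(-2 \right)}} \right)} + v} = \sqrt{16 + 24420} = \sqrt{24436} = 2 \sqrt{6109}$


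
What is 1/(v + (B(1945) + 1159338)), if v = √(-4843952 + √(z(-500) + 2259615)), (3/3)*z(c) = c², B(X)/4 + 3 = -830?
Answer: 1/(1156006 + I*√(4843952 - √2509615)) ≈ 8.6504e-7 - 1.647e-9*I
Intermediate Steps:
B(X) = -3332 (B(X) = -12 + 4*(-830) = -12 - 3320 = -3332)
z(c) = c²
v = √(-4843952 + √2509615) (v = √(-4843952 + √((-500)² + 2259615)) = √(-4843952 + √(250000 + 2259615)) = √(-4843952 + √2509615) ≈ 2200.5*I)
1/(v + (B(1945) + 1159338)) = 1/(√(-4843952 + √2509615) + (-3332 + 1159338)) = 1/(√(-4843952 + √2509615) + 1156006) = 1/(1156006 + √(-4843952 + √2509615))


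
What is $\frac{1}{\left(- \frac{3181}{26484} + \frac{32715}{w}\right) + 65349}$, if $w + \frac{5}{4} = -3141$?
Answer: $\frac{332877396}{21749699272975} \approx 1.5305 \cdot 10^{-5}$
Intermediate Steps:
$w = - \frac{12569}{4}$ ($w = - \frac{5}{4} - 3141 = - \frac{12569}{4} \approx -3142.3$)
$\frac{1}{\left(- \frac{3181}{26484} + \frac{32715}{w}\right) + 65349} = \frac{1}{\left(- \frac{3181}{26484} + \frac{32715}{- \frac{12569}{4}}\right) + 65349} = \frac{1}{\left(\left(-3181\right) \frac{1}{26484} + 32715 \left(- \frac{4}{12569}\right)\right) + 65349} = \frac{1}{\left(- \frac{3181}{26484} - \frac{130860}{12569}\right) + 65349} = \frac{1}{- \frac{3505678229}{332877396} + 65349} = \frac{1}{\frac{21749699272975}{332877396}} = \frac{332877396}{21749699272975}$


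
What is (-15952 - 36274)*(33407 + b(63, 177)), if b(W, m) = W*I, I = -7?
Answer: -1721682316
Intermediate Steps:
b(W, m) = -7*W (b(W, m) = W*(-7) = -7*W)
(-15952 - 36274)*(33407 + b(63, 177)) = (-15952 - 36274)*(33407 - 7*63) = -52226*(33407 - 441) = -52226*32966 = -1721682316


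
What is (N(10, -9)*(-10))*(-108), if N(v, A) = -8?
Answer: -8640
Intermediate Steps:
(N(10, -9)*(-10))*(-108) = -8*(-10)*(-108) = 80*(-108) = -8640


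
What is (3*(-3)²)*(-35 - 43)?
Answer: -2106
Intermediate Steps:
(3*(-3)²)*(-35 - 43) = (3*9)*(-78) = 27*(-78) = -2106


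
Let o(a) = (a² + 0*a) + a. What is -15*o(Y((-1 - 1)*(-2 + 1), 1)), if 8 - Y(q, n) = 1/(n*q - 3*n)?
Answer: -1350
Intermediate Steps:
Y(q, n) = 8 - 1/(-3*n + n*q) (Y(q, n) = 8 - 1/(n*q - 3*n) = 8 - 1/(-3*n + n*q))
o(a) = a + a² (o(a) = (a² + 0) + a = a² + a = a + a²)
-15*o(Y((-1 - 1)*(-2 + 1), 1)) = -15*(-1 - 24*1 + 8*1*((-1 - 1)*(-2 + 1)))/(1*(-3 + (-1 - 1)*(-2 + 1)))*(1 + (-1 - 24*1 + 8*1*((-1 - 1)*(-2 + 1)))/(1*(-3 + (-1 - 1)*(-2 + 1)))) = -15*1*(-1 - 24 + 8*1*(-2*(-1)))/(-3 - 2*(-1))*(1 + 1*(-1 - 24 + 8*1*(-2*(-1)))/(-3 - 2*(-1))) = -15*1*(-1 - 24 + 8*1*2)/(-3 + 2)*(1 + 1*(-1 - 24 + 8*1*2)/(-3 + 2)) = -15*1*(-1 - 24 + 16)/(-1)*(1 + 1*(-1 - 24 + 16)/(-1)) = -15*1*(-1)*(-9)*(1 + 1*(-1)*(-9)) = -135*(1 + 9) = -135*10 = -15*90 = -1350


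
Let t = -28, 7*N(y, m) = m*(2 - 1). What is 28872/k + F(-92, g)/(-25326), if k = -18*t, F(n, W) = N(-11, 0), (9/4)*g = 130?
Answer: 401/7 ≈ 57.286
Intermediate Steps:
g = 520/9 (g = (4/9)*130 = 520/9 ≈ 57.778)
N(y, m) = m/7 (N(y, m) = (m*(2 - 1))/7 = (m*1)/7 = m/7)
F(n, W) = 0 (F(n, W) = (⅐)*0 = 0)
k = 504 (k = -18*(-28) = 504)
28872/k + F(-92, g)/(-25326) = 28872/504 + 0/(-25326) = 28872*(1/504) + 0*(-1/25326) = 401/7 + 0 = 401/7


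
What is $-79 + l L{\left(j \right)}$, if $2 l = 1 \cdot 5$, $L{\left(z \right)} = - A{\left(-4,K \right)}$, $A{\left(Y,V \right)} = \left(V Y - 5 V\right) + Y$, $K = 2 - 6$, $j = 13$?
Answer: $-159$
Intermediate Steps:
$K = -4$ ($K = 2 - 6 = -4$)
$A{\left(Y,V \right)} = Y - 5 V + V Y$ ($A{\left(Y,V \right)} = \left(- 5 V + V Y\right) + Y = Y - 5 V + V Y$)
$L{\left(z \right)} = -32$ ($L{\left(z \right)} = - (-4 - -20 - -16) = - (-4 + 20 + 16) = \left(-1\right) 32 = -32$)
$l = \frac{5}{2}$ ($l = \frac{1 \cdot 5}{2} = \frac{1}{2} \cdot 5 = \frac{5}{2} \approx 2.5$)
$-79 + l L{\left(j \right)} = -79 + \frac{5}{2} \left(-32\right) = -79 - 80 = -159$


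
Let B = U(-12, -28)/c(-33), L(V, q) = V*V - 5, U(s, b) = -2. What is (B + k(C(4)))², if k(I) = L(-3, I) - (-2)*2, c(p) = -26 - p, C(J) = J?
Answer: 2916/49 ≈ 59.510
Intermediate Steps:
L(V, q) = -5 + V² (L(V, q) = V² - 5 = -5 + V²)
k(I) = 8 (k(I) = (-5 + (-3)²) - (-2)*2 = (-5 + 9) - 1*(-4) = 4 + 4 = 8)
B = -2/7 (B = -2/(-26 - 1*(-33)) = -2/(-26 + 33) = -2/7 ≈ -0.28571)
(B + k(C(4)))² = (-2/7 + 8)² = (54/7)² = 2916/49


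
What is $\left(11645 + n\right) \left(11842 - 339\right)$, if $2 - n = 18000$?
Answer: $-73078559$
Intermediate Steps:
$n = -17998$ ($n = 2 - 18000 = -17998$)
$\left(11645 + n\right) \left(11842 - 339\right) = \left(11645 - 17998\right) \left(11842 - 339\right) = \left(-6353\right) 11503 = -73078559$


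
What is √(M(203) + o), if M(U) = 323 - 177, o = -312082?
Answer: 8*I*√4874 ≈ 558.51*I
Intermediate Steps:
M(U) = 146
√(M(203) + o) = √(146 - 312082) = √(-311936) = 8*I*√4874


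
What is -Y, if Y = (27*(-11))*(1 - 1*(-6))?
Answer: 2079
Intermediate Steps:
Y = -2079 (Y = -297*(1 + 6) = -297*7 = -2079)
-Y = -1*(-2079) = 2079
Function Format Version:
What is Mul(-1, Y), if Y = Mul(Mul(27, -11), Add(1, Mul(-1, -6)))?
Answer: 2079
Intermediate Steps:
Y = -2079 (Y = Mul(-297, Add(1, 6)) = Mul(-297, 7) = -2079)
Mul(-1, Y) = Mul(-1, -2079) = 2079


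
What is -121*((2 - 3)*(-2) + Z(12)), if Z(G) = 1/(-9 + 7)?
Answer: -363/2 ≈ -181.50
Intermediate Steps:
Z(G) = -1/2 (Z(G) = 1/(-2) = -1/2)
-121*((2 - 3)*(-2) + Z(12)) = -121*((2 - 3)*(-2) - 1/2) = -121*(-1*(-2) - 1/2) = -121*(2 - 1/2) = -121*3/2 = -363/2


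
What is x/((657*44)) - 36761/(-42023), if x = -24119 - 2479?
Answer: -833951/18406074 ≈ -0.045308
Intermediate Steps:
x = -26598
x/((657*44)) - 36761/(-42023) = -26598/(657*44) - 36761/(-42023) = -26598/28908 - 36761*(-1/42023) = -26598*1/28908 + 36761/42023 = -403/438 + 36761/42023 = -833951/18406074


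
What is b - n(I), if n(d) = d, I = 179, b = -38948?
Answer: -39127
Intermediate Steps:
b - n(I) = -38948 - 1*179 = -38948 - 179 = -39127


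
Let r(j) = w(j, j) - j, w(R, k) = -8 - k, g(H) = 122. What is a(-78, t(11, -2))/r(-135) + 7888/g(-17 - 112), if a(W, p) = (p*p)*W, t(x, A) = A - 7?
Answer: 323965/7991 ≈ 40.541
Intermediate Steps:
t(x, A) = -7 + A
r(j) = -8 - 2*j (r(j) = (-8 - j) - j = -8 - 2*j)
a(W, p) = W*p² (a(W, p) = p²*W = W*p²)
a(-78, t(11, -2))/r(-135) + 7888/g(-17 - 112) = (-78*(-7 - 2)²)/(-8 - 2*(-135)) + 7888/122 = (-78*(-9)²)/(-8 + 270) + 7888*(1/122) = -78*81/262 + 3944/61 = -6318*1/262 + 3944/61 = -3159/131 + 3944/61 = 323965/7991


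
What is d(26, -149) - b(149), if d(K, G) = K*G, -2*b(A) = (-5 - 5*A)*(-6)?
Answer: -1624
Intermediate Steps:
b(A) = -15 - 15*A (b(A) = -(-5 - 5*A)*(-6)/2 = -(30 + 30*A)/2 = -15 - 15*A)
d(K, G) = G*K
d(26, -149) - b(149) = -149*26 - (-15 - 15*149) = -3874 - (-15 - 2235) = -3874 - 1*(-2250) = -3874 + 2250 = -1624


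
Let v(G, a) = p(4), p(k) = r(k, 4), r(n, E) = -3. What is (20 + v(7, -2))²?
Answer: 289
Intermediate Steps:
p(k) = -3
v(G, a) = -3
(20 + v(7, -2))² = (20 - 3)² = 17² = 289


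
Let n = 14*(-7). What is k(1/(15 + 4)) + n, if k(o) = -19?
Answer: -117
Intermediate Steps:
n = -98
k(1/(15 + 4)) + n = -19 - 98 = -117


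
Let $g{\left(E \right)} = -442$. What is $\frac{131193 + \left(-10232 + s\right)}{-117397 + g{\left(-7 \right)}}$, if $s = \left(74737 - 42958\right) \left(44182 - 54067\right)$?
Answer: $\frac{314014454}{117839} \approx 2664.8$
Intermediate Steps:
$s = -314135415$ ($s = 31779 \left(-9885\right) = -314135415$)
$\frac{131193 + \left(-10232 + s\right)}{-117397 + g{\left(-7 \right)}} = \frac{131193 - 314145647}{-117397 - 442} = \frac{131193 - 314145647}{-117839} = \left(-314014454\right) \left(- \frac{1}{117839}\right) = \frac{314014454}{117839}$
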